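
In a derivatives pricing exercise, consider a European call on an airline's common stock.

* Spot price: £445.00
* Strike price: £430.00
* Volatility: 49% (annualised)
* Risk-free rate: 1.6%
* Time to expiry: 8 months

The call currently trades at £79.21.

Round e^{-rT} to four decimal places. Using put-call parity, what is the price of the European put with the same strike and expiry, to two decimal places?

£59.65

e^(−rT) = e^(−0.016·0.6667) = 0.9894
Put-call parity: C − P = S − K·e^(−rT) = 445 − 430·0.9894 = 445 − 425.4420 = 19.5580
P = C − (C − P) = 79.21 − (19.5580) = 59.6520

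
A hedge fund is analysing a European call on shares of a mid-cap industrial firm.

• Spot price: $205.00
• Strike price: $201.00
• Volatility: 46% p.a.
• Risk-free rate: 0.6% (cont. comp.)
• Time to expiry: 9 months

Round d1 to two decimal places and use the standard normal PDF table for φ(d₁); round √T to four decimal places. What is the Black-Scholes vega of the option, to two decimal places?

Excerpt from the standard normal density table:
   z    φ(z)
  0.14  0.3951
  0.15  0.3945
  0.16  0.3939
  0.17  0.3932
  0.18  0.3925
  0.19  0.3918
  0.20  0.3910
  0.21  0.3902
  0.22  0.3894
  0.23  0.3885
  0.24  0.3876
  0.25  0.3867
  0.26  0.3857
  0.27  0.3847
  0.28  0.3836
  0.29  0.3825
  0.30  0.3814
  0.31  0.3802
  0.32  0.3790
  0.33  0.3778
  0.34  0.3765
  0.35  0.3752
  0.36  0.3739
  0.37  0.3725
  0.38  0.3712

T = 0.75;  σ√T = 0.3984
d₁ = [ln(205/201) + (0.006 + 0.46²/2)·0.75] / 0.3984 = [0.0197 + 0.0839] / 0.3984 = 0.2599 → 0.26
√T = √0.75 = 0.8660
φ(d₁) = φ(0.26) = 0.3857
vega = S·φ(d₁)·√T = 205·0.3857·0.8660 = 68.4733

68.47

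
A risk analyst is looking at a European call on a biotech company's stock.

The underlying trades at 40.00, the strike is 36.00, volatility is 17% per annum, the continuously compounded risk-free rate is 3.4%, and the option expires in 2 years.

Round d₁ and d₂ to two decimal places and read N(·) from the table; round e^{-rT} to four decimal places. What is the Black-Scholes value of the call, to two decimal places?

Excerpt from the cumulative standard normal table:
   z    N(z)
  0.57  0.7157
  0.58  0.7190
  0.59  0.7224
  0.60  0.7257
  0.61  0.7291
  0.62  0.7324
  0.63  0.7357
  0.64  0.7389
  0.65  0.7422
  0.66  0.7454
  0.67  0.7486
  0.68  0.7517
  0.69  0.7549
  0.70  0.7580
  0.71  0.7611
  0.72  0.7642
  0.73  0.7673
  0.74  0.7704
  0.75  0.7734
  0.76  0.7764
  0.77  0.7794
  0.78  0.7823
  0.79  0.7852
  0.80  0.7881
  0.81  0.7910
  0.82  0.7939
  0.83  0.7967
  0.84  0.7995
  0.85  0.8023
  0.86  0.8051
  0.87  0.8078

σ√T = 0.17·√2 = 0.2404
ln(S/K) + (r + σ²/2)T = ln(40/36) + (0.034 + 0.17²/2)·2 = 0.1054 + 0.0969 = 0.2023
d₁ = 0.2023 / 0.2404 = 0.8413 which rounds to 0.84
d₂ = d₁ − σ√T = 0.8413 − 0.2404 = 0.6009 which rounds to 0.60
e^(−rT) = e^(−0.034·2) = 0.9343
N(d₁) = N(0.84) = 0.7995;  N(d₂) = N(0.60) = 0.7257
C = 40·0.7995 − 36·0.9343·0.7257 = 31.9800 − 24.4088 = 7.5712

7.57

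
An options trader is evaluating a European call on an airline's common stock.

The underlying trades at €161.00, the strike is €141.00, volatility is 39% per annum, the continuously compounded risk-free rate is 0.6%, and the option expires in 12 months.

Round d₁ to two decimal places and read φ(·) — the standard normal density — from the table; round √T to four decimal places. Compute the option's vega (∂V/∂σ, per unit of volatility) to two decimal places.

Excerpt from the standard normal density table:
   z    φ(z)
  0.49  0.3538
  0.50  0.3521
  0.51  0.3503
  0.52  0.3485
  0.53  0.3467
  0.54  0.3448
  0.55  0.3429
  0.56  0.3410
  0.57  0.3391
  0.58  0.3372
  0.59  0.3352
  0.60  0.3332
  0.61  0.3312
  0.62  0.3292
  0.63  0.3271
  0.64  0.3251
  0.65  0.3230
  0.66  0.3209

σ√T = 0.39 × 1.0000 = 0.3900
ln(S/K) + (r + σ²/2)T = ln(161/141) + (0.006 + 0.39²/2)·1 = 0.1326 + 0.0821 = 0.2147
d₁ = 0.2147 / 0.3900 = 0.5505 which rounds to 0.55
√T = √1 = 1.0000
φ(d₁) = φ(0.55) = 0.3429
vega = S·φ(d₁)·√T = 161·0.3429·1.0000 = 55.2069

55.21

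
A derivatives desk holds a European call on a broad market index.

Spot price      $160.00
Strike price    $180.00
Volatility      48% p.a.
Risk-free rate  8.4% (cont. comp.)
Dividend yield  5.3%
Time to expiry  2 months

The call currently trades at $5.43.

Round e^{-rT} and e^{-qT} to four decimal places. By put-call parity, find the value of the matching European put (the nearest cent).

exp(−qT) = exp(−0.053·0.1667) = 0.9912;  exp(−rT) = exp(−0.084·0.1667) = 0.9861
Put-call parity: C − P = S·e^(−qT) − K·e^(−rT) = 160·0.9912 − 180·0.9861 = 158.5920 − 177.4980 = -18.9060
P = C − (C − P) = 5.43 − (-18.9060) = 24.3360

$24.34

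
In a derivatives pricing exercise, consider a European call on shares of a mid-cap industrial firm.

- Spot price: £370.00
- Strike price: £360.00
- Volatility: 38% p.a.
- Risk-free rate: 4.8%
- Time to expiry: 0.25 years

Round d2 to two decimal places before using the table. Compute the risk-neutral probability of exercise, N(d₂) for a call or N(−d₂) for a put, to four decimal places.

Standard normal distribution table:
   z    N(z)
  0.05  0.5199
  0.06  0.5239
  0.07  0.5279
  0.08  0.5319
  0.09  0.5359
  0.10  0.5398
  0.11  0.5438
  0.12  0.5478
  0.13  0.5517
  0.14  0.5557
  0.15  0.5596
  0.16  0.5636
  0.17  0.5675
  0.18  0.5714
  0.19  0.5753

σ√T = 0.38·√0.25 = 0.1900
d₁ = [ln(370/360) + (0.048 + 0.38²/2)·0.25] / 0.1900 = [0.0274 + 0.0301] / 0.1900 = 0.3024 ≈ 0.30
d₂ = d₁ − σ√T = 0.3024 − 0.1900 = 0.1124 ≈ 0.11
Risk-neutral Pr[S_T > K] = N(d₂) = N(0.11) = 0.5438

0.5438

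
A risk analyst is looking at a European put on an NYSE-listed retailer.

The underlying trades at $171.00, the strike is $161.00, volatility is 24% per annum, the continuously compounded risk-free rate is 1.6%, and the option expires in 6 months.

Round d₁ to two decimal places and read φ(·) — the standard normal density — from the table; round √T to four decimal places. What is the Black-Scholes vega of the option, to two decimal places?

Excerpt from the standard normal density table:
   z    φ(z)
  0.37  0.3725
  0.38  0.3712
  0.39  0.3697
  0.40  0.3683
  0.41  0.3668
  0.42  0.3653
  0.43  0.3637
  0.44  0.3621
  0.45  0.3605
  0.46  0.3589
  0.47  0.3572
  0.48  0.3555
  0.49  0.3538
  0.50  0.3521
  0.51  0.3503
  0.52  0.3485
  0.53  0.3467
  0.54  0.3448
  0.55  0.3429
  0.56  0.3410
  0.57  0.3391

42.78

σ√T = 0.24·√0.5 = 0.1697
d₁ = [ln(171/161) + (0.016 + 0.24²/2)·0.5] / 0.1697 = [0.0603 + 0.0224] / 0.1697 = 0.4871 ≈ 0.49
√T = √0.5 = 0.7071
φ(d₁) = φ(0.49) = 0.3538
vega = S·φ(d₁)·√T = 171·0.3538·0.7071 = 42.7794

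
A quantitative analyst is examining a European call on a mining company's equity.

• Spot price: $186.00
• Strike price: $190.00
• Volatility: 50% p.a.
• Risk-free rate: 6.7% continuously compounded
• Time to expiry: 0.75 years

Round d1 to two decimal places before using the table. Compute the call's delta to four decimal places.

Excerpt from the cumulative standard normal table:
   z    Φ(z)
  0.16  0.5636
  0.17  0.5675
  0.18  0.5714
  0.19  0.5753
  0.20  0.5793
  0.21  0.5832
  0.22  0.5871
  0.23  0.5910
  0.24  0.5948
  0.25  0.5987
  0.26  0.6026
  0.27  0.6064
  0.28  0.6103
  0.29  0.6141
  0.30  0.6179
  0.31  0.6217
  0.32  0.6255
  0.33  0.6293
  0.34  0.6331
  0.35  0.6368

0.6103

σ√T = 0.5·√0.75 = 0.4330
d₁ = [ln(186/190) + (0.067 + ½·0.5²)·0.75] / (σ√T) = (-0.0213 + 0.1440) / 0.4330 = 0.2834 → 0.28
N(d₁) = N(0.28) = 0.6103
Δ_call = N(d₁) = 0.6103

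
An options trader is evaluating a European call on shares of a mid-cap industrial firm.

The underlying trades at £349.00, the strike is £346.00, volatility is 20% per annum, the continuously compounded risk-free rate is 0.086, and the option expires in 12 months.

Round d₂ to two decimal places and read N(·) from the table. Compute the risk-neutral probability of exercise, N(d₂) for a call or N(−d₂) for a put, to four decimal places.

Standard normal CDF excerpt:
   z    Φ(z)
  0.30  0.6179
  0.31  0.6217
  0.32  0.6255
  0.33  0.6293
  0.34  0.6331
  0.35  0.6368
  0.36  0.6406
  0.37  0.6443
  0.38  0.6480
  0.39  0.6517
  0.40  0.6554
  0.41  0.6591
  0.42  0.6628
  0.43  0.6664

0.6443

σ√T = 0.2·√1 = 0.2000
d₁ = [ln(349/346) + (0.086 + 0.2²/2)·1] / 0.2000 = [0.0086 + 0.1060] / 0.2000 = 0.5732 which rounds to 0.57
d₂ = d₁ − σ√T = 0.5732 − 0.2000 = 0.3732 which rounds to 0.37
Risk-neutral Pr[S_T > K] = N(d₂) = N(0.37) = 0.6443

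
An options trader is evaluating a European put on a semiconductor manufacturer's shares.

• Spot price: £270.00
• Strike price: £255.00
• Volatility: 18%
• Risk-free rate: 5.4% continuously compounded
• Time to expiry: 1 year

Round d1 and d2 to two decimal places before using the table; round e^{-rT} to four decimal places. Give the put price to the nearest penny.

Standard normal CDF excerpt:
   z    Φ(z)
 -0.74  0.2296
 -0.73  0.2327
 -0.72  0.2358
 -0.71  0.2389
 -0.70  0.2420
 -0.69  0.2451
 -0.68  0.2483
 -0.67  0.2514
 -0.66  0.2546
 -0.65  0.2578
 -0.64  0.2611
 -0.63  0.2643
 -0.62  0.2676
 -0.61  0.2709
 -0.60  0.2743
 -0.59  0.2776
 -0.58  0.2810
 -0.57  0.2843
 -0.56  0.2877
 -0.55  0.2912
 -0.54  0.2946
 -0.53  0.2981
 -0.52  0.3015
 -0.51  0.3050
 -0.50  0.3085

T = 1;  σ√T = 0.1800
d₁ = [ln(270/255) + (0.054 + 0.18²/2)·1] / 0.1800 = [0.0572 + 0.0702] / 0.1800 = 0.7075 → 0.71
d₂ = d₁ − σ√T = 0.7075 − 0.1800 = 0.5275 → 0.53
e^(−rT) = e^(−0.054·1) = 0.9474
P = 255·0.9474·N(-0.53) − 270·N(-0.71) = 255·0.9474·0.2981 − 270·0.2389 = 72.0171 − 64.5030 = 7.5141

£7.51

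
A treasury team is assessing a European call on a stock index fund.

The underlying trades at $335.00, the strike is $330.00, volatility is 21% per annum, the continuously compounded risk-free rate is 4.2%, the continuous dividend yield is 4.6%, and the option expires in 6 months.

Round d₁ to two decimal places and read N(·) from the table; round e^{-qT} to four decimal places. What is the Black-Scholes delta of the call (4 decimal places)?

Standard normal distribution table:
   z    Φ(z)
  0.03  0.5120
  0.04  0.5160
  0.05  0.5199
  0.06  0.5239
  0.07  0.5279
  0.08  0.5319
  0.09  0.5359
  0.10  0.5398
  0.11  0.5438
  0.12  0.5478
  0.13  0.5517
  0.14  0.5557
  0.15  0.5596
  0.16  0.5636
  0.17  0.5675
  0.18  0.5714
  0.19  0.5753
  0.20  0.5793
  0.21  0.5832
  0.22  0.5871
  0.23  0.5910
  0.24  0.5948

0.5508

T = 0.5;  σ√T = 0.1485
ln(S/K) + (r − q + σ²/2)T = ln(335/330) + (0.042 − 0.046 + 0.21²/2)·0.5 = 0.0150 + 0.0090 = 0.0241
d₁ = 0.0241 / 0.1485 = 0.1620 ⇒ 0.16
N(d₁) = N(0.16) = 0.5636
Δ_call = exp(−qT)·N(d₁) = 0.9773·0.5636 = 0.5508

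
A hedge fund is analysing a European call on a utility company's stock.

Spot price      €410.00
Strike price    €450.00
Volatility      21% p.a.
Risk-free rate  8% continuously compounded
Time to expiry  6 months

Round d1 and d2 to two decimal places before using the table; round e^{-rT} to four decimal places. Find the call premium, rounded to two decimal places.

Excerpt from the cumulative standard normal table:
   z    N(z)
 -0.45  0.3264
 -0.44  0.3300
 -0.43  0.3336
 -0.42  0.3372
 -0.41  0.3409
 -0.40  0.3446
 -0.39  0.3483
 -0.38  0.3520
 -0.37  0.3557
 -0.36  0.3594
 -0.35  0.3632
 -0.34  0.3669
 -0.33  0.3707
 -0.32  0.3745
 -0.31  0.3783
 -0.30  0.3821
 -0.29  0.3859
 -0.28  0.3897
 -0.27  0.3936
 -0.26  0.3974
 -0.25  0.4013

€15.54

σ√T = 0.21·√0.5 = 0.1485
d₁ = [ln(410/450) + (0.08 + 0.21²/2)·0.5] / 0.1485 = [-0.0931 + 0.0510] / 0.1485 = -0.2833 ≈ -0.28
d₂ = d₁ − σ√T = -0.2833 − 0.1485 = -0.4318 ≈ -0.43
exp(−rT) = exp(−0.08·0.5) = 0.9608
C = 410·N(-0.28) − 450·0.9608·N(-0.43) = 410·0.3897 − 450·0.9608·0.3336 = 159.7770 − 144.2353 = 15.5417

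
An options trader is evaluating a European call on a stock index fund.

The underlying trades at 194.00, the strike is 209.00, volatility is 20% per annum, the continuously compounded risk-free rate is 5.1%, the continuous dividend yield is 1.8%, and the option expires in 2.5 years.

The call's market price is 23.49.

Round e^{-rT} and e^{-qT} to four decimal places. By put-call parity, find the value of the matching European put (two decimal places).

e^(−qT) = e^(−0.018·2.5) = 0.9560;  e^(−rT) = e^(−0.051·2.5) = 0.8803
Put-call parity: C − P = S·e^(−qT) − K·e^(−rT) = 194·0.9560 − 209·0.8803 = 185.4640 − 183.9827 = 1.4813
P = C − (C − P) = 23.49 − (1.4813) = 22.0087

22.01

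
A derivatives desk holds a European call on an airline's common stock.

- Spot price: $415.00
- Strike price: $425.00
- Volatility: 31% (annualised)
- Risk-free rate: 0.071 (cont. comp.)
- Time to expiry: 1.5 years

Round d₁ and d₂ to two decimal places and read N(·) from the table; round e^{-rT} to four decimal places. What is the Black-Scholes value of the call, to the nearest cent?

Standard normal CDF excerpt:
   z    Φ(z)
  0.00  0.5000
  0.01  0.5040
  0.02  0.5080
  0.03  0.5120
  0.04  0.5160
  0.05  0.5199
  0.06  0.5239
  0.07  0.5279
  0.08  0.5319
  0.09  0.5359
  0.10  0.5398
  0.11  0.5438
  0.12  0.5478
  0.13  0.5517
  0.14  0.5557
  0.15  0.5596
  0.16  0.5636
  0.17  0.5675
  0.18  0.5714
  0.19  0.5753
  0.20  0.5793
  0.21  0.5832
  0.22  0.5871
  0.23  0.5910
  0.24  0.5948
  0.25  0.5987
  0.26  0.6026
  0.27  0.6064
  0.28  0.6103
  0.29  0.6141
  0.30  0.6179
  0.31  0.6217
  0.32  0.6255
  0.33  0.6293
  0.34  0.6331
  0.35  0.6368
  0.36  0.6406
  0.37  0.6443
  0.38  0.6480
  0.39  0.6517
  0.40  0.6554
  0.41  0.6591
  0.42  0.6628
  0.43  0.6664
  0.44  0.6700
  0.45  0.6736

$77.90

σ√T = 0.31 × 1.2247 = 0.3797
d₁ = [ln(415/425) + (0.071 + ½·0.31²)·1.5] / (σ√T) = (-0.0238 + 0.1786) / 0.3797 = 0.4076 ≈ 0.41
d₂ = 0.4076 − 0.3797 = 0.0280 ≈ 0.03
exp(−rT) = exp(−0.071·1.5) = 0.8990
N(d₁) = N(0.41) = 0.6591;  N(d₂) = N(0.03) = 0.5120
C = 415·0.6591 − 425·0.8990·0.5120 = 273.5265 − 195.6224 = 77.9041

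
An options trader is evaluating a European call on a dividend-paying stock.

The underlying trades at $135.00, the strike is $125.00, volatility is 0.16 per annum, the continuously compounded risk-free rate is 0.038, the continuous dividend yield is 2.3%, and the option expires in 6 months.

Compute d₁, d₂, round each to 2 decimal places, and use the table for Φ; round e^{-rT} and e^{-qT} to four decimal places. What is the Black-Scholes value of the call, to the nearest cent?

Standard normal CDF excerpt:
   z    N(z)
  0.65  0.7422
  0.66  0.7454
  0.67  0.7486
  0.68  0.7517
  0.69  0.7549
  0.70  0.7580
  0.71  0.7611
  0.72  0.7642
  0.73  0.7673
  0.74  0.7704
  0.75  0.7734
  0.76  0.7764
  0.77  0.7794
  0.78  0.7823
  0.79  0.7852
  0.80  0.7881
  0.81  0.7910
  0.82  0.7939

$12.59

σ√T = 0.16·√0.5 = 0.1131
d₁ = [ln(135/125) + (0.038 − 0.023 + ½·0.16²)·0.5] / (σ√T) = (0.0770 + 0.0139) / 0.1131 = 0.8031 → 0.80
d₂ = 0.8031 − 0.1131 = 0.6900 → 0.69
e^(−qT) = e^(−0.023·0.5) = 0.9886;  e^(−rT) = e^(−0.038·0.5) = 0.9812
N(d₁) = N(0.80) = 0.7881;  N(d₂) = N(0.69) = 0.7549
C = 135·0.9886·0.7881 − 125·0.9812·0.7549 = 105.1806 − 92.5885 = 12.5921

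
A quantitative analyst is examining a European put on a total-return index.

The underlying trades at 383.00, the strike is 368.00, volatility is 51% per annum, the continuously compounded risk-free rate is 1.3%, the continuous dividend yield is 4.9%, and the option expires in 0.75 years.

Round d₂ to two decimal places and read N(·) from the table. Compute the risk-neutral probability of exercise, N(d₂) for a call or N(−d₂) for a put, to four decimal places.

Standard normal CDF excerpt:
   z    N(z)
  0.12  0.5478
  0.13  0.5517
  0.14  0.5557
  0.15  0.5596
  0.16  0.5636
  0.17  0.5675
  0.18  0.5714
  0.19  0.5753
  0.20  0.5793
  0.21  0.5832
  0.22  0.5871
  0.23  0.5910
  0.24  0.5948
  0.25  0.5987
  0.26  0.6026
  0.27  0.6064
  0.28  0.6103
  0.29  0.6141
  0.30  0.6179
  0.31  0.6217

T = 0.75;  σ√T = 0.4417
d₁ = [ln(383/368) + (0.013 − 0.049 + ½·0.51²)·0.75] / (σ√T) = (0.0400 + 0.0705) / 0.4417 = 0.2502 ≈ 0.25
d₂ = 0.2502 − 0.4417 = -0.1915 ≈ -0.19
Risk-neutral Pr[S_T < K] = N(−d₂) = N(0.19) = 0.5753

0.5753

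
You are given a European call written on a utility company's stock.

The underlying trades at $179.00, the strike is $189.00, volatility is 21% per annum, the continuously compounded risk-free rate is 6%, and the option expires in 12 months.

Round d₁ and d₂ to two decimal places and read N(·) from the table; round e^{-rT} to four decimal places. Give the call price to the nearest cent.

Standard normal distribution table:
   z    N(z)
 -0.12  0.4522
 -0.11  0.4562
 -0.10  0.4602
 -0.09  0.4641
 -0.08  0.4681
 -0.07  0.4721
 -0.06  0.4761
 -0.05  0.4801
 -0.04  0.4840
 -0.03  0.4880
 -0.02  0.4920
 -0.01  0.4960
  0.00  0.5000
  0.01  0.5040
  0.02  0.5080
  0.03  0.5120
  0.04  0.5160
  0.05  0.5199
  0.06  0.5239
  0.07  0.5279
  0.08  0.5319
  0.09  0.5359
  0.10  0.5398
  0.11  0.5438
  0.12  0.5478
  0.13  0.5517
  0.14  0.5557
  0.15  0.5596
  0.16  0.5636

σ√T = 0.21·√1 = 0.2100
d₁ = [ln(179/189) + (0.06 + 0.21²/2)·1] / 0.2100 = [-0.0544 + 0.0820] / 0.2100 = 0.1319 ≈ 0.13
d₂ = d₁ − σ√T = 0.1319 − 0.2100 = -0.0781 ≈ -0.08
exp(−rT) = exp(−0.06·1) = 0.9418
N(d₁) = N(0.13) = 0.5517;  N(d₂) = N(-0.08) = 0.4681
C = 179·0.5517 − 189·0.9418·0.4681 = 98.7543 − 83.3219 = 15.4324

$15.43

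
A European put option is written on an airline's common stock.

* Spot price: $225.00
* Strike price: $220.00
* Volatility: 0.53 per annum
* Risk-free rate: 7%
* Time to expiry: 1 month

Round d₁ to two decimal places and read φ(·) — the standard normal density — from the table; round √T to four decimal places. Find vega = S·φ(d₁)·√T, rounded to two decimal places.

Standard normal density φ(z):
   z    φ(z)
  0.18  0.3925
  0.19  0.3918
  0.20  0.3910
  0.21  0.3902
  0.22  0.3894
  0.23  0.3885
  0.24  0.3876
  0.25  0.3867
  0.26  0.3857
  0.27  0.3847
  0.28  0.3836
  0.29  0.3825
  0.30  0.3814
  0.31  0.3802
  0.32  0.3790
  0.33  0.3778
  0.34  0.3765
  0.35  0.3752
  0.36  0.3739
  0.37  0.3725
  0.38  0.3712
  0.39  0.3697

σ√T = 0.53 × 0.2887 = 0.1530
ln(S/K) + (r + σ²/2)T = ln(225/220) + (0.07 + 0.53²/2)·0.08333 = 0.0225 + 0.0175 = 0.0400
d₁ = 0.0400 / 0.1530 = 0.2615 ⇒ 0.26
√T = √0.08333 = 0.2887
φ(d₁) = φ(0.26) = 0.3857
vega = S·φ(d₁)·√T = 225·0.3857·0.2887 = 25.0541

25.05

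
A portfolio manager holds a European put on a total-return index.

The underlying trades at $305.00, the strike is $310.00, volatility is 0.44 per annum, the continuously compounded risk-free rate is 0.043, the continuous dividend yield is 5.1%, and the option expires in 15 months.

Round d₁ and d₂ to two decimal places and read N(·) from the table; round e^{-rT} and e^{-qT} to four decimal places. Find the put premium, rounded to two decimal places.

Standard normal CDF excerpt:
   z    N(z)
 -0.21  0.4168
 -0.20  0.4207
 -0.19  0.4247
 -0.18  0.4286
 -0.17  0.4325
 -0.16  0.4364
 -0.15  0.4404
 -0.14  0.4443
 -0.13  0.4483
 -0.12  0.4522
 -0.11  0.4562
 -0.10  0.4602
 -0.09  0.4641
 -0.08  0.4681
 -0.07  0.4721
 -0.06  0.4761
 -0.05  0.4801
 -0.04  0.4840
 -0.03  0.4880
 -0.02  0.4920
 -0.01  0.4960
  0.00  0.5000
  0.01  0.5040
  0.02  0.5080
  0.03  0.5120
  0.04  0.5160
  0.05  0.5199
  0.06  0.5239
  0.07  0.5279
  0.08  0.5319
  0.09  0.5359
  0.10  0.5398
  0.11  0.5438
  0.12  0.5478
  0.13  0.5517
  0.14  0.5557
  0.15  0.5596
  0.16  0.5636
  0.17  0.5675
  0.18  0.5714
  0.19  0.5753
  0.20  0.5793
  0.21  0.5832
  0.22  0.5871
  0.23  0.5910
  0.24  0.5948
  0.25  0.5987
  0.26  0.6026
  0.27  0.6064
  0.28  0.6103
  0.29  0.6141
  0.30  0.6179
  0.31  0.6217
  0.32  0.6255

$60.00

σ√T = 0.44 × 1.1180 = 0.4919
d₁ = [ln(305/310) + (0.043 − 0.051 + 0.44²/2)·1.25] / 0.4919 = [-0.0163 + 0.1110] / 0.4919 = 0.1926 which rounds to 0.19
d₂ = d₁ − σ√T = 0.1926 − 0.4919 = -0.2993 which rounds to -0.30
e^(−qT) = e^(−0.051·1.25) = 0.9382;  e^(−rT) = e^(−0.043·1.25) = 0.9477
N(−d₂) = N(0.30) = 0.6179;  N(−d₁) = N(-0.19) = 0.4247
P = 310·0.9477·0.6179 − 305·0.9382·0.4247 = 181.5310 − 121.5283 = 60.0027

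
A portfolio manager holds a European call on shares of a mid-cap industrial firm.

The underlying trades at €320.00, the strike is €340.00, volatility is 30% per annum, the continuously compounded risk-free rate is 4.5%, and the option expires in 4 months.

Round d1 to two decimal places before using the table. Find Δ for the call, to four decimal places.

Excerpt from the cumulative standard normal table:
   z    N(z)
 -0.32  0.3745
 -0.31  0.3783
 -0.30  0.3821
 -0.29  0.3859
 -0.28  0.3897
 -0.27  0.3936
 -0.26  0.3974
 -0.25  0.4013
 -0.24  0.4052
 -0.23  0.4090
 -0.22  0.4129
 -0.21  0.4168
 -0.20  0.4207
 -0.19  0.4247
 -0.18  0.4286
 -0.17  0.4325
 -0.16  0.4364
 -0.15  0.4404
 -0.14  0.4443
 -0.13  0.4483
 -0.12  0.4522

0.4286

T = 0.3333;  σ√T = 0.1732
d₁ = [ln(320/340) + (0.045 + ½·0.3²)·0.3333] / (σ√T) = (-0.0606 + 0.0300) / 0.1732 = -0.1768 ≈ -0.18
N(d₁) = N(-0.18) = 0.4286
Δ_call = N(d₁) = 0.4286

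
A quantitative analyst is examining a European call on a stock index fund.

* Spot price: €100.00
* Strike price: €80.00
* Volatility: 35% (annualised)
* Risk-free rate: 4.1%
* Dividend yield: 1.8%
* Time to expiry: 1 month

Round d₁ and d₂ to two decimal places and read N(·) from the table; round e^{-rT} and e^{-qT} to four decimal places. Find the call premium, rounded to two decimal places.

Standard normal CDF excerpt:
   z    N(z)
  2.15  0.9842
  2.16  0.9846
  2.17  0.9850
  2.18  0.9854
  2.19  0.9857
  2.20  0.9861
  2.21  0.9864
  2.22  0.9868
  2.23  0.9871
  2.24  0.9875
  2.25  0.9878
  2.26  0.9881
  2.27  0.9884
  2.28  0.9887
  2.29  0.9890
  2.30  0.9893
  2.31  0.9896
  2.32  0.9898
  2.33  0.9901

σ√T = 0.35·√0.08333 = 0.1010
d₁ = [ln(100/80) + (0.041 − 0.018 + 0.35²/2)·0.08333] / 0.1010 = [0.2231 + 0.0070] / 0.1010 = 2.2780 which rounds to 2.28
d₂ = d₁ − σ√T = 2.2780 − 0.1010 = 2.1770 which rounds to 2.18
exp(−qT) = exp(−0.018·0.08333) = 0.9985;  exp(−rT) = exp(−0.041·0.08333) = 0.9966
N(d₁) = N(2.28) = 0.9887;  N(d₂) = N(2.18) = 0.9854
C = 100·0.9985·0.9887 − 80·0.9966·0.9854 = 98.7217 − 78.5640 = 20.1577

€20.16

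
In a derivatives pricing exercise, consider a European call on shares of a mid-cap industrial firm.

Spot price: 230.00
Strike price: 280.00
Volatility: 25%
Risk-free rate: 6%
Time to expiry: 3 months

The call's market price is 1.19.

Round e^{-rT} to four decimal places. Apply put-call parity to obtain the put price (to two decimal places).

e^(−rT) = e^(−0.06·0.25) = 0.9851
Put-call parity: C − P = S − K·e^(−rT) = 230 − 280·0.9851 = 230 − 275.8280 = -45.8280
P = C − (C − P) = 1.19 − (-45.8280) = 47.0180

47.02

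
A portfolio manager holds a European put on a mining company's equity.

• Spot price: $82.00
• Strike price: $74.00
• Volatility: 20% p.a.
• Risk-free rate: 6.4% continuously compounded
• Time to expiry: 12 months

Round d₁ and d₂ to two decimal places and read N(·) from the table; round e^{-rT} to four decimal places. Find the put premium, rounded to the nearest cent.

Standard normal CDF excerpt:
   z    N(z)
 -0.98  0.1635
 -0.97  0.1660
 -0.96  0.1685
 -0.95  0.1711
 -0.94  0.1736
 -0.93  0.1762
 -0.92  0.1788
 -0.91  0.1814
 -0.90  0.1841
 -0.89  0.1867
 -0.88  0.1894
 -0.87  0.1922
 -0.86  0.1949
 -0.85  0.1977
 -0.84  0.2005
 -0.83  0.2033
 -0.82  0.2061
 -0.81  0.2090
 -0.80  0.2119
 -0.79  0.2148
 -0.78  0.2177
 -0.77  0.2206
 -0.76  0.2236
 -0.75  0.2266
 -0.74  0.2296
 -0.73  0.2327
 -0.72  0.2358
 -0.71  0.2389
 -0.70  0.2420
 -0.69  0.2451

$1.70

σ√T = 0.2·√1 = 0.2000
d₁ = [ln(82/74) + (0.064 + 0.2²/2)·1] / 0.2000 = [0.1027 + 0.0840] / 0.2000 = 0.9333 ⇒ 0.93
d₂ = d₁ − σ√T = 0.9333 − 0.2000 = 0.7333 ⇒ 0.73
exp(−rT) = exp(−0.064·1) = 0.9380
P = 74·0.9380·N(-0.73) − 82·N(-0.93) = 74·0.9380·0.2327 − 82·0.1762 = 16.1522 − 14.4484 = 1.7038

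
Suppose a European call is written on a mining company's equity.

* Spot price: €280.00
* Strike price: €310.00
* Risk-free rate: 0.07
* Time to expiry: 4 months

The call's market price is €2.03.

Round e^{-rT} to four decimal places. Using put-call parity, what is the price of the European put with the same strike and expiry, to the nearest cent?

€24.87

exp(−rT) = exp(−0.07·0.3333) = 0.9769
Put-call parity: C − P = S − K·e^(−rT) = 280 − 310·0.9769 = 280 − 302.8390 = -22.8390
P = C − (C − P) = 2.03 − (-22.8390) = 24.8690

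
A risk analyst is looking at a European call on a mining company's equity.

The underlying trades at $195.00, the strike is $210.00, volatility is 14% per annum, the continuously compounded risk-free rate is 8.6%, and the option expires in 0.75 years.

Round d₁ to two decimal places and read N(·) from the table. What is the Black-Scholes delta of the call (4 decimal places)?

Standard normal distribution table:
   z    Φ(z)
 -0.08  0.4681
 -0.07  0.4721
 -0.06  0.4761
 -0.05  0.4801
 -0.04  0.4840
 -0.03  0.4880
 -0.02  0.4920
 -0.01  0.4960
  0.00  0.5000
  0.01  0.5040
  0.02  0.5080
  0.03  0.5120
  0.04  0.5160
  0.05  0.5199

0.4920

σ√T = 0.14 × 0.8660 = 0.1212
d₁ = [ln(195/210) + (0.086 + 0.14²/2)·0.75] / 0.1212 = [-0.0741 + 0.0718] / 0.1212 = -0.0186 ⇒ -0.02
N(d₁) = N(-0.02) = 0.4920
Δ_call = N(d₁) = 0.4920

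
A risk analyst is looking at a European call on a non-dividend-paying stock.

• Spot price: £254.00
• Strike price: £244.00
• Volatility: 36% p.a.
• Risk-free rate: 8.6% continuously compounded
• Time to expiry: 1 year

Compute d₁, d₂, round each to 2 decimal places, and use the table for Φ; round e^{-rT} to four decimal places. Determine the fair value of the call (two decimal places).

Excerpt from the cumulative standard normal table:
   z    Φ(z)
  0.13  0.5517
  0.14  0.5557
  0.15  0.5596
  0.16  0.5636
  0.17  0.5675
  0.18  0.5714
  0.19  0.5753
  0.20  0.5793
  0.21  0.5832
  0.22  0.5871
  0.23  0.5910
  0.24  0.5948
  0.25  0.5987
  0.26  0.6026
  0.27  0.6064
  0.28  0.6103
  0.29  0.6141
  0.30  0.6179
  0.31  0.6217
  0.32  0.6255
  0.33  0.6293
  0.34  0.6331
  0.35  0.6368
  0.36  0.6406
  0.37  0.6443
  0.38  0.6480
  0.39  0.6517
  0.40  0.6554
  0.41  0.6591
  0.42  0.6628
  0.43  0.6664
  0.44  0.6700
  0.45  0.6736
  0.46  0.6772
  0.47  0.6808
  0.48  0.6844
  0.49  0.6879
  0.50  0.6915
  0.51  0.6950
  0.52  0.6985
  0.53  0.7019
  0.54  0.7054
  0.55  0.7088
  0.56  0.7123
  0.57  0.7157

£51.22

σ√T = 0.36 × 1.0000 = 0.3600
ln(S/K) + (r + σ²/2)T = ln(254/244) + (0.086 + 0.36²/2)·1 = 0.0402 + 0.1508 = 0.1910
d₁ = 0.1910 / 0.3600 = 0.5305 ≈ 0.53
d₂ = d₁ − σ√T = 0.5305 − 0.3600 = 0.1705 ≈ 0.17
exp(−rT) = exp(−0.086·1) = 0.9176
N(d₁) = N(0.53) = 0.7019;  N(d₂) = N(0.17) = 0.5675
C = 254·0.7019 − 244·0.9176·0.5675 = 178.2826 − 127.0601 = 51.2225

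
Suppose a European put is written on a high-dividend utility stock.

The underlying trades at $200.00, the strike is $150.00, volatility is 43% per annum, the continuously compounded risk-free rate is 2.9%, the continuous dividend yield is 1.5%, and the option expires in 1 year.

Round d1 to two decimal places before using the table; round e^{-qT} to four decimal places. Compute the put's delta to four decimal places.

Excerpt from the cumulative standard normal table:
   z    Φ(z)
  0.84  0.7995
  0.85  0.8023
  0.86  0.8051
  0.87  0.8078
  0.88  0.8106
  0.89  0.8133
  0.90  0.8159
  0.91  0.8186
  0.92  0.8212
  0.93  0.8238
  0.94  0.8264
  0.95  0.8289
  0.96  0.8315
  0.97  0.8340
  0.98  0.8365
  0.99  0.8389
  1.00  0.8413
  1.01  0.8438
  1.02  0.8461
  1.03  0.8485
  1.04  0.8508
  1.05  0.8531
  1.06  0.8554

T = 1;  σ√T = 0.4300
ln(S/K) + (r − q + σ²/2)T = ln(200/150) + (0.029 − 0.015 + 0.43²/2)·1 = 0.2877 + 0.1064 = 0.3941
d₁ = 0.3941 / 0.4300 = 0.9166 ≈ 0.92
N(d₁) = N(0.92) = 0.8212
Δ_put = e^(−qT)·(N(d₁) − 1) = 0.9851·(0.8212 − 1) = -0.1761

-0.1761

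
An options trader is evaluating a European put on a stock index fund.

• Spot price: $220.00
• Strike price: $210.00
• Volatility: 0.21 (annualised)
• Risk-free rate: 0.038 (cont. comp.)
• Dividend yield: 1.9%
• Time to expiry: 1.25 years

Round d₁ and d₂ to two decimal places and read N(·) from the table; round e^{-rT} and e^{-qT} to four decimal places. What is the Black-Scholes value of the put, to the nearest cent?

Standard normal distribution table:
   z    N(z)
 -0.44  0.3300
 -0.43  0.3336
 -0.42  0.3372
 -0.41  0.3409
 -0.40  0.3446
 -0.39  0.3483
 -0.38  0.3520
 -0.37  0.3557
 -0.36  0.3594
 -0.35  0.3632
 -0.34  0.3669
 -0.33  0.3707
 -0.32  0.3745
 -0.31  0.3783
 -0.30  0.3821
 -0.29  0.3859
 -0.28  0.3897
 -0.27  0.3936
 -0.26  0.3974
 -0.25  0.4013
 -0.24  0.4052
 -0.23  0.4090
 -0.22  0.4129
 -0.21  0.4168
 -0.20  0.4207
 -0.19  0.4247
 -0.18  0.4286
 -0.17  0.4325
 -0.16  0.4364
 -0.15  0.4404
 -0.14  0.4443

T = 1.25;  σ√T = 0.2348
d₁ = [ln(220/210) + (0.038 − 0.019 + 0.21²/2)·1.25] / 0.2348 = [0.0465 + 0.0513] / 0.2348 = 0.4167 → 0.42
d₂ = d₁ − σ√T = 0.4167 − 0.2348 = 0.1819 → 0.18
e^(−qT) = e^(−0.019·1.25) = 0.9765;  e^(−rT) = e^(−0.038·1.25) = 0.9536
N(−d₂) = N(-0.18) = 0.4286;  N(−d₁) = N(-0.42) = 0.3372
P = 210·0.9536·0.4286 − 220·0.9765·0.3372 = 85.8297 − 72.4407 = 13.3890

$13.39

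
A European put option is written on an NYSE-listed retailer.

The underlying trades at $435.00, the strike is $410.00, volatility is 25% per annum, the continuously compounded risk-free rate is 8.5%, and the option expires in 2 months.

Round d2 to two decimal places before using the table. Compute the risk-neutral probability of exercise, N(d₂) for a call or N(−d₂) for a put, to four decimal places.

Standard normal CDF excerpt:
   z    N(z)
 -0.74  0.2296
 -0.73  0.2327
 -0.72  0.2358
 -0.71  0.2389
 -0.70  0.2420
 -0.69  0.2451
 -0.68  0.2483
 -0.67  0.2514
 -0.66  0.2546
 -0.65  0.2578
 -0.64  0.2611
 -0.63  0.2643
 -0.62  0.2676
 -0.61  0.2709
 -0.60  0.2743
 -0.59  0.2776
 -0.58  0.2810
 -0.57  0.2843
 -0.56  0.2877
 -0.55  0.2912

T = 0.1667;  σ√T = 0.1021
d₁ = [ln(435/410) + (0.085 + 0.25²/2)·0.1667] / 0.1021 = [0.0592 + 0.0194] / 0.1021 = 0.7698 which rounds to 0.77
d₂ = d₁ − σ√T = 0.7698 − 0.1021 = 0.6677 which rounds to 0.67
Pr(exercise) under Q = N(−d₂) = N(-0.67) = 0.2514

0.2514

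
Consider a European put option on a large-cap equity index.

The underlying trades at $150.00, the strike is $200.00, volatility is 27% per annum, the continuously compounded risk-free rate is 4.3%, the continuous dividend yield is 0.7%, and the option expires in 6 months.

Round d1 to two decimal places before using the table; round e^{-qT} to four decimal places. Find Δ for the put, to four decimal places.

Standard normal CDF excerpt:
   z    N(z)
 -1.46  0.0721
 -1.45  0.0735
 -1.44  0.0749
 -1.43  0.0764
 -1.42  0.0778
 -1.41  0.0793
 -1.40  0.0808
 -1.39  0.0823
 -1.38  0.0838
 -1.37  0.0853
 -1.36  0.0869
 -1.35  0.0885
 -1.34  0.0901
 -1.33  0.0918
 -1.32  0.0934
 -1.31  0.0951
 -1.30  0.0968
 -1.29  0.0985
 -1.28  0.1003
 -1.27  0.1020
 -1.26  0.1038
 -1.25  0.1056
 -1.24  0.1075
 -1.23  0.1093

σ√T = 0.27 × 0.7071 = 0.1909
ln(S/K) + (r − q + σ²/2)T = ln(150/200) + (0.043 − 0.007 + 0.27²/2)·0.5 = -0.2877 + 0.0362 = -0.2515
d₁ = -0.2515 / 0.1909 = -1.3171 ⇒ -1.32
N(d₁) = N(-1.32) = 0.0934
Δ_put = exp(−qT)·(N(d₁) − 1) = 0.9965·(0.0934 − 1) = -0.9034

-0.9034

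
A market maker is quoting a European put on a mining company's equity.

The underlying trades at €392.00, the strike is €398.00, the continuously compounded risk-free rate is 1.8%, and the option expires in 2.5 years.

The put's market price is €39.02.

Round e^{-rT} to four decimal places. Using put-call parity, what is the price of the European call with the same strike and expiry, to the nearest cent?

e^(−rT) = e^(−0.018·2.5) = 0.9560
Put-call parity: C − P = S − K·e^(−rT) = 392 − 398·0.9560 = 392 − 380.4880 = 11.5120
C = P + (C − P) = 39.02 + (11.5120) = 50.5320

€50.53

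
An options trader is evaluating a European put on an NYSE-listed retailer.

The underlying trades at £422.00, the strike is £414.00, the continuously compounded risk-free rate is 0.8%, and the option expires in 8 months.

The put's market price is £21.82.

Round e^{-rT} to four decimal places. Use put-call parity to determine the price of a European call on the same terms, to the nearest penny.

e^(−rT) = e^(−0.008·0.6667) = 0.9947
Put-call parity: C − P = S − K·e^(−rT) = 422 − 414·0.9947 = 422 − 411.8058 = 10.1942
C = P + (C − P) = 21.82 + (10.1942) = 32.0142

£32.01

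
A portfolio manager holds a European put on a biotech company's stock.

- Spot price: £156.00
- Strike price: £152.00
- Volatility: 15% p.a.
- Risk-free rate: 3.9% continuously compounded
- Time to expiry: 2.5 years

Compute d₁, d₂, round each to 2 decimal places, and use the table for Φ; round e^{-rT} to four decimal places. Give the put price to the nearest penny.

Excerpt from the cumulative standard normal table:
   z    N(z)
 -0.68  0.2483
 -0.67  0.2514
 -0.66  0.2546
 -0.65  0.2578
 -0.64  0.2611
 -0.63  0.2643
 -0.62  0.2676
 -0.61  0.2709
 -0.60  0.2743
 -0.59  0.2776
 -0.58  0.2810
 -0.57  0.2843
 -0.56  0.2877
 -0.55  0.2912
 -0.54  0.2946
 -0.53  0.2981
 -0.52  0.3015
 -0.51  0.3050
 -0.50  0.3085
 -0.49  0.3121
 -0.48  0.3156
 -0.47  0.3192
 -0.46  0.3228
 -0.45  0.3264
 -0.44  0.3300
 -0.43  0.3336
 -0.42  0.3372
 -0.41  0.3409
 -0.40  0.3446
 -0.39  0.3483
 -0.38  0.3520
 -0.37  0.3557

£6.78

σ√T = 0.15 × 1.5811 = 0.2372
d₁ = [ln(156/152) + (0.039 + 0.15²/2)·2.5] / 0.2372 = [0.0260 + 0.1256] / 0.2372 = 0.6392 which rounds to 0.64
d₂ = d₁ − σ√T = 0.6392 − 0.2372 = 0.4020 which rounds to 0.40
exp(−rT) = exp(−0.039·2.5) = 0.9071
N(−d₂) = N(-0.40) = 0.3446;  N(−d₁) = N(-0.64) = 0.2611
P = 152·0.9071·0.3446 − 156·0.2611 = 47.5132 − 40.7316 = 6.7816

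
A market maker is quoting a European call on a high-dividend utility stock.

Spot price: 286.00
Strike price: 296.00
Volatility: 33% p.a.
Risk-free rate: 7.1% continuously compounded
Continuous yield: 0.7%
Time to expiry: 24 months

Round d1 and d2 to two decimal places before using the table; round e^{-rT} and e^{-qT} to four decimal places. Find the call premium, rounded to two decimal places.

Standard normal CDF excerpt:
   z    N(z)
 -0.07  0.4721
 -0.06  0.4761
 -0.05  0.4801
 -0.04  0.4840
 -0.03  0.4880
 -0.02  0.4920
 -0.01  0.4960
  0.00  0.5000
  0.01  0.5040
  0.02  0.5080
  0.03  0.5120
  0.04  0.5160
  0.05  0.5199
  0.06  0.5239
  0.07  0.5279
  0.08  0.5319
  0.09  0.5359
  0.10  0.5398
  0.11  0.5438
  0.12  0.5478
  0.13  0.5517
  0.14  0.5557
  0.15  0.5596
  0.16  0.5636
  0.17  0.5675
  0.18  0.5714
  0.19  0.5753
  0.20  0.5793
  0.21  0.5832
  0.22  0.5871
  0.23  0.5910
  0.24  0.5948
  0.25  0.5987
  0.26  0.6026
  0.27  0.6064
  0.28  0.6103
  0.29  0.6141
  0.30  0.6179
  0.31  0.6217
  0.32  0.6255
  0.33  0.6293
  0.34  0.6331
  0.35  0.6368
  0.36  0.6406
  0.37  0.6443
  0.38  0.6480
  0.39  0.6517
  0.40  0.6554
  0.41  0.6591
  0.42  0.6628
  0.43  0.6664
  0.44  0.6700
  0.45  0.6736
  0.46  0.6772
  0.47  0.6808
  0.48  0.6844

62.62

σ√T = 0.33·√2 = 0.4667
d₁ = [ln(286/296) + (0.071 − 0.007 + ½·0.33²)·2] / (σ√T) = (-0.0344 + 0.2369) / 0.4667 = 0.4340 ≈ 0.43
d₂ = 0.4340 − 0.4667 = -0.0327 ≈ -0.03
exp(−qT) = exp(−0.007·2) = 0.9861;  exp(−rT) = exp(−0.071·2) = 0.8676
N(d₁) = N(0.43) = 0.6664;  N(d₂) = N(-0.03) = 0.4880
C = 286·0.9861·0.6664 − 296·0.8676·0.4880 = 187.9412 − 125.3231 = 62.6181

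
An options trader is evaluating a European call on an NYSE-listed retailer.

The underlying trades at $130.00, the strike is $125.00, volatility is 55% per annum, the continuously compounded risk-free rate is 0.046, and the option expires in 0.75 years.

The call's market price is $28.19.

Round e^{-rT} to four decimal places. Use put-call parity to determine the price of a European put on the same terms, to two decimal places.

e^(−rT) = e^(−0.046·0.75) = 0.9661
Put-call parity: C − P = S − K·e^(−rT) = 130 − 125·0.9661 = 130 − 120.7625 = 9.2375
P = C − (C − P) = 28.19 − (9.2375) = 18.9525

$18.95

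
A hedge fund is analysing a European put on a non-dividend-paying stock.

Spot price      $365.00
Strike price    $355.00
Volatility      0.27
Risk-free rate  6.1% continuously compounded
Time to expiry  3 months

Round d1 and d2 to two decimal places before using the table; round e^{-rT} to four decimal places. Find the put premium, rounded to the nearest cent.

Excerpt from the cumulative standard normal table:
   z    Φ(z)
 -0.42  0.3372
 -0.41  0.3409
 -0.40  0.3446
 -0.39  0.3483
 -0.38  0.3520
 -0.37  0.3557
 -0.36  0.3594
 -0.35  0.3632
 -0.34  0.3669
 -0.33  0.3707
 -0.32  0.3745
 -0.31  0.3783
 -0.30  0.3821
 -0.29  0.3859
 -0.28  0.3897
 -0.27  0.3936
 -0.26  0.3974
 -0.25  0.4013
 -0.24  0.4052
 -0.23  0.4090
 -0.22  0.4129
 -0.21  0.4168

T = 0.25;  σ√T = 0.1350
d₁ = [ln(365/355) + (0.061 + 0.27²/2)·0.25] / 0.1350 = [0.0278 + 0.0244] / 0.1350 = 0.3862 → 0.39
d₂ = d₁ − σ√T = 0.3862 − 0.1350 = 0.2512 → 0.25
exp(−rT) = exp(−0.061·0.25) = 0.9849
N(−d₂) = N(-0.25) = 0.4013;  N(−d₁) = N(-0.39) = 0.3483
P = 355·0.9849·0.4013 − 365·0.3483 = 140.3103 − 127.1295 = 13.1808

$13.18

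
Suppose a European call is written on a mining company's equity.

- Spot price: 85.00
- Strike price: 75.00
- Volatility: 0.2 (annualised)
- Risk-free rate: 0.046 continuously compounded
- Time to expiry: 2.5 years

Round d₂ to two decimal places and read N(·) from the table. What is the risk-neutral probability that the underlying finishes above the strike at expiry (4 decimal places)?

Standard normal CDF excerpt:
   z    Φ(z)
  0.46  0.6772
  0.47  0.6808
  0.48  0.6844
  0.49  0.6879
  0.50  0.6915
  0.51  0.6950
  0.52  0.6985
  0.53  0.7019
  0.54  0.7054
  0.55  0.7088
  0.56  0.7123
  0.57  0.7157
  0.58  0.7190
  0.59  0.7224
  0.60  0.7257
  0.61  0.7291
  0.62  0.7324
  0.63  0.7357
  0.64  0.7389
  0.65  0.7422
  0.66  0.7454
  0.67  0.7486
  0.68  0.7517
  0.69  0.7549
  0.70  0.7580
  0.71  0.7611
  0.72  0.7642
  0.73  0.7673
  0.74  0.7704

0.7257

T = 2.5;  σ√T = 0.3162
d₁ = [ln(85/75) + (0.046 + 0.2²/2)·2.5] / 0.3162 = [0.1252 + 0.1650] / 0.3162 = 0.9176 ⇒ 0.92
d₂ = d₁ − σ√T = 0.9176 − 0.3162 = 0.6013 ⇒ 0.60
Risk-neutral Pr[S_T > K] = N(d₂) = N(0.60) = 0.7257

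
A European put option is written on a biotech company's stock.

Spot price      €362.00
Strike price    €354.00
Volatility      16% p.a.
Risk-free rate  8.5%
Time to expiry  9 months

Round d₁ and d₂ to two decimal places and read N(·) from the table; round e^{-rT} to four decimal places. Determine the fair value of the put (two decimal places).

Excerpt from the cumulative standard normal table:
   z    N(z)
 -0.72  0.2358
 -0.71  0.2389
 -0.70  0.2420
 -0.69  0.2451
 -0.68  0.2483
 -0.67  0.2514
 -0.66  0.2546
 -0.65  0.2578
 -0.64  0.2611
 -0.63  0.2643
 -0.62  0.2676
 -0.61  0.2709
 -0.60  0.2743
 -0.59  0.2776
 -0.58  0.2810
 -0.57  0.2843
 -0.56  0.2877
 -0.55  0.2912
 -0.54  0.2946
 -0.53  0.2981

σ√T = 0.16 × 0.8660 = 0.1386
d₁ = [ln(362/354) + (0.085 + ½·0.16²)·0.75] / (σ√T) = (0.0223 + 0.0734) / 0.1386 = 0.6906 ⇒ 0.69
d₂ = 0.6906 − 0.1386 = 0.5521 ⇒ 0.55
exp(−rT) = exp(−0.085·0.75) = 0.9382
N(−d₂) = N(-0.55) = 0.2912;  N(−d₁) = N(-0.69) = 0.2451
P = 354·0.9382·0.2912 − 362·0.2451 = 96.7142 − 88.7262 = 7.9880

€7.99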